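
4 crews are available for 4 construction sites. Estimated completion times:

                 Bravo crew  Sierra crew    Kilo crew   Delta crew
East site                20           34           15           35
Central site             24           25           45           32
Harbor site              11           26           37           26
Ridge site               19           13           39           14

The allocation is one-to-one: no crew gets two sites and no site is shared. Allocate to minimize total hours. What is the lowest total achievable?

Minimum total: 65 hours

Optimal: Bravo crew→Harbor site (11 hours), Sierra crew→Central site (25 hours), Kilo crew→East site (15 hours), Delta crew→Ridge site (14 hours) — total 11+25+15+14 = 65 hours.
Column-greedy (each site in turn goes to its cheapest remaining crew) gives 79 hours, worse by 14.
Next-best assignment: Bravo crew→Harbor site, Sierra crew→Ridge site, Kilo crew→East site, Delta crew→Central site = 71 hours.
Swapping Delta crew↔Kilo crew (Delta crew→East site 35 hours, Kilo crew→Ridge site 39 hours) adds 45.
Checked against all permutations: 65 hours is optimal.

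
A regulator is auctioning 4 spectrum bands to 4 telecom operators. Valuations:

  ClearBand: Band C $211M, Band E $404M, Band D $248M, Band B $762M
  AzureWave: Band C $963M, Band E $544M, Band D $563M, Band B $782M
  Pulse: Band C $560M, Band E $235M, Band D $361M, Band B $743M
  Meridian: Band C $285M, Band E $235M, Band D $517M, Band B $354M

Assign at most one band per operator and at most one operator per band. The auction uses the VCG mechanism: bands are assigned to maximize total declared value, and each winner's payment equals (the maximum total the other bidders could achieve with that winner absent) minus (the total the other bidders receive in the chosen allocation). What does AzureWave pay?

AzureWave pays $175M.

Efficient allocation: ClearBand→Band E ($404M), AzureWave→Band C ($963M), Pulse→Band B ($743M), Meridian→Band D ($517M); total welfare W = $2627M.
AzureWave receives Band C at value $963M, so the others get W − 963 = $1664M.
Without AzureWave: best allocation of the remaining 3 bidders over all 4 bands is ClearBand→Band B ($762M), Pulse→Band C ($560M), Meridian→Band D ($517M), total $1839M.
VCG payment = (others' best without AzureWave) − (others' welfare with AzureWave) = 1839 − 1664 = $175M.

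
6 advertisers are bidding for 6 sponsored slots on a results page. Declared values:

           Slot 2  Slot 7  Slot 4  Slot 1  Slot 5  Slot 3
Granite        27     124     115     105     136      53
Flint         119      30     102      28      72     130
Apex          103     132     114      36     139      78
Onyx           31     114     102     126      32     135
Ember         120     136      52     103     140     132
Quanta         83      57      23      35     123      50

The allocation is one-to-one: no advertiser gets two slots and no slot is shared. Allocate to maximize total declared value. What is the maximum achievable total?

Optimal: Granite→Slot 4 ($115), Flint→Slot 2 ($119), Apex→Slot 7 ($132), Onyx→Slot 1 ($126), Ember→Slot 3 ($132), Quanta→Slot 5 ($123) — total 115+119+132+126+132+123 = $747.
Max-entry greedy (repeatedly take the single best remaining cell) gives $676, worse by 71.
Every other assignment is strictly worse.

Maximum total: $747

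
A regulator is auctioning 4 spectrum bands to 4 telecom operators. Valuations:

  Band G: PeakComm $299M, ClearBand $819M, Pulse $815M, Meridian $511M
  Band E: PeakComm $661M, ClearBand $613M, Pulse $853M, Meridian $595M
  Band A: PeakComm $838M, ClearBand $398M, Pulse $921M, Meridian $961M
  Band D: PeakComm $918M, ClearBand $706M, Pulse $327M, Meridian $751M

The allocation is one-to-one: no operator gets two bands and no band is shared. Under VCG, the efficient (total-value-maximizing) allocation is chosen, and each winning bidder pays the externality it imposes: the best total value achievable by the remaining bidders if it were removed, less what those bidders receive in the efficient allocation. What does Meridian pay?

Efficient allocation: PeakComm→Band D ($918M), ClearBand→Band G ($819M), Pulse→Band E ($853M), Meridian→Band A ($961M); total welfare W = $3551M.
Meridian receives Band A at value $961M, so the others get W − 961 = $2590M.
Without Meridian: best allocation of the remaining 3 bidders over all 4 bands is PeakComm→Band D ($918M), ClearBand→Band G ($819M), Pulse→Band A ($921M), total $2658M.
VCG payment = (others' best without Meridian) − (others' welfare with Meridian) = 2658 − 2590 = $68M.

Meridian pays $68M.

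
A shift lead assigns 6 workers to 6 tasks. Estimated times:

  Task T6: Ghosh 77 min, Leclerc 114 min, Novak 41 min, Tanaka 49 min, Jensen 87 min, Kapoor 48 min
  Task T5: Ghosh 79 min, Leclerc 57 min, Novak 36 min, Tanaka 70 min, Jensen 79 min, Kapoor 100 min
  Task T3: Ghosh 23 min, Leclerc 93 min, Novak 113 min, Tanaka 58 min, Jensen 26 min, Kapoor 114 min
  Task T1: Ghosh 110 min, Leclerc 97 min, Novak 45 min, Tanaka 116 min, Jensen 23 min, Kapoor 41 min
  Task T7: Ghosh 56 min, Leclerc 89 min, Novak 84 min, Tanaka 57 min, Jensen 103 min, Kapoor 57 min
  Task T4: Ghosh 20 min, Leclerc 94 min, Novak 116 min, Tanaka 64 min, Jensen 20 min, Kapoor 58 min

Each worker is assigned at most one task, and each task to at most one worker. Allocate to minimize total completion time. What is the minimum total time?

Minimum total: 239 min

This is the linear assignment problem.
Optimal: Ghosh→Task T3 (23 min), Leclerc→Task T5 (57 min), Novak→Task T6 (41 min), Tanaka→Task T7 (57 min), Jensen→Task T4 (20 min), Kapoor→Task T1 (41 min) — total 23+57+41+57+20+41 = 239 min.
Min-entry greedy (repeatedly take the single cheapest remaining cell) gives 277 min, worse by 38.
Next-best assignment: Ghosh→Task T4, Leclerc→Task T5, Novak→Task T6, Tanaka→Task T7, Jensen→Task T3, Kapoor→Task T1 = 242 min.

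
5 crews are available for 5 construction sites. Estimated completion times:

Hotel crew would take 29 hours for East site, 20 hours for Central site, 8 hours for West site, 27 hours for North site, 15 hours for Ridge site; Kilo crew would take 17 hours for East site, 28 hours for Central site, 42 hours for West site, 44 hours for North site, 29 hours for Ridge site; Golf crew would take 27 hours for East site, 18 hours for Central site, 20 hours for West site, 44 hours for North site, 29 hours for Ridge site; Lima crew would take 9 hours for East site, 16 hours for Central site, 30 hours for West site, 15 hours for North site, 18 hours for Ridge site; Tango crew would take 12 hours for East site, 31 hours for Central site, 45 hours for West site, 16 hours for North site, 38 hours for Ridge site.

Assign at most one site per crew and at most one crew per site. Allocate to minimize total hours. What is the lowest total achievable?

Min total: 77 hours

Optimal: Hotel crew→West site (8 hours), Kilo crew→East site (17 hours), Golf crew→Central site (18 hours), Lima crew→Ridge site (18 hours), Tango crew→North site (16 hours) — total 8+17+18+18+16 = 77 hours.
Row-greedy (each crew in turn takes its cheapest remaining site) gives 96 hours, worse by 19.
Swapping Kilo crew↔Golf crew (Kilo crew→Central site 28 hours, Golf crew→East site 27 hours) adds 20.
Every other assignment is strictly worse.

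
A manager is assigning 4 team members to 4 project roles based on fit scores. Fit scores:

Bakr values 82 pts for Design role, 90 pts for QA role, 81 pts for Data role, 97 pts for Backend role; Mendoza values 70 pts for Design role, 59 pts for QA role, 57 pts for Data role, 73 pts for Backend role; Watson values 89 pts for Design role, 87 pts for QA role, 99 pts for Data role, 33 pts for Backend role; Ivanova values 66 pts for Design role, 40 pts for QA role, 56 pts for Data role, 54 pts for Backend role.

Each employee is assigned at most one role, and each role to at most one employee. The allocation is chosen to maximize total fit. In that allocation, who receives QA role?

Optimal: Bakr→QA role (90 pts), Mendoza→Backend role (73 pts), Watson→Data role (99 pts), Ivanova→Design role (66 pts) — total 90+73+99+66 = 328 pts.
Column-greedy (each role in turn goes to its best remaining employee) gives 290 pts, worse by 38.
Next-best assignment: Bakr→Backend role, Mendoza→QA role, Watson→Data role, Ivanova→Design role = 321 pts.
Bakr's own top role is Backend role (97 pts), but forcing Bakr→Backend role and reassigning the rest optimally gives only 321 pts — worse by 7.

Bakr receives QA role.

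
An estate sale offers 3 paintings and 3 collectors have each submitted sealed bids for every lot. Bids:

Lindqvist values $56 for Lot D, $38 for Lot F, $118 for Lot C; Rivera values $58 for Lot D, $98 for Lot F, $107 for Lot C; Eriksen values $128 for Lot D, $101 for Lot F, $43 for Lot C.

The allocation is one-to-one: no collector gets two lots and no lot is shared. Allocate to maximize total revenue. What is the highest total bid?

Optimal: Lindqvist→Lot C ($118), Rivera→Lot F ($98), Eriksen→Lot D ($128) — total 118+98+128 = $344.

Maximum total: $344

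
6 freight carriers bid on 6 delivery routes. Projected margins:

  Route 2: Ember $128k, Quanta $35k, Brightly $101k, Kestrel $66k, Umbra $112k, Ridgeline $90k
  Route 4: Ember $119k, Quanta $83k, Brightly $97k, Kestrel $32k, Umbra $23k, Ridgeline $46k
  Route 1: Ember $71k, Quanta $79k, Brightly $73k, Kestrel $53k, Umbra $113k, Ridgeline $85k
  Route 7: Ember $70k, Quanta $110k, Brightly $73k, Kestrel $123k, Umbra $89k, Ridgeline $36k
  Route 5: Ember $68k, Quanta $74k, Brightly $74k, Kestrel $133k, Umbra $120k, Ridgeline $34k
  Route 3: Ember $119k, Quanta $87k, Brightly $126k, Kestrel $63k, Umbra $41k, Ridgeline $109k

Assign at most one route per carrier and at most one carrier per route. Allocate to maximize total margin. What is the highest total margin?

This is the linear assignment problem.
Optimal: Ember→Route 4 ($119k), Quanta→Route 7 ($110k), Brightly→Route 3 ($126k), Kestrel→Route 5 ($133k), Umbra→Route 1 ($113k), Ridgeline→Route 2 ($90k) — total 119+110+126+133+113+90 = $691k.
Checked against all permutations: $691k is optimal.

Max total: $691k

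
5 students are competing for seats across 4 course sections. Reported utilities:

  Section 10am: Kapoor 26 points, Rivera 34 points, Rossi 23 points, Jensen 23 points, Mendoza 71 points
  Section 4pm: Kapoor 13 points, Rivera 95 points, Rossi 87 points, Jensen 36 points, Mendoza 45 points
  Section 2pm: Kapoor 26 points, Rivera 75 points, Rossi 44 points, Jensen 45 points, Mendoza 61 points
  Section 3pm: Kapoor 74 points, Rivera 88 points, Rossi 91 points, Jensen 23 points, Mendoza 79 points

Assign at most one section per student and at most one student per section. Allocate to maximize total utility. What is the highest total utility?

Max total: 307 points

Optimal: Mendoza→Section 10am (71 points), Rossi→Section 4pm (87 points), Rivera→Section 2pm (75 points), Kapoor→Section 3pm (74 points) — total 71+87+75+74 = 307 points.
Row-greedy (each student in turn takes its best remaining section) gives 236 points, worse by 71.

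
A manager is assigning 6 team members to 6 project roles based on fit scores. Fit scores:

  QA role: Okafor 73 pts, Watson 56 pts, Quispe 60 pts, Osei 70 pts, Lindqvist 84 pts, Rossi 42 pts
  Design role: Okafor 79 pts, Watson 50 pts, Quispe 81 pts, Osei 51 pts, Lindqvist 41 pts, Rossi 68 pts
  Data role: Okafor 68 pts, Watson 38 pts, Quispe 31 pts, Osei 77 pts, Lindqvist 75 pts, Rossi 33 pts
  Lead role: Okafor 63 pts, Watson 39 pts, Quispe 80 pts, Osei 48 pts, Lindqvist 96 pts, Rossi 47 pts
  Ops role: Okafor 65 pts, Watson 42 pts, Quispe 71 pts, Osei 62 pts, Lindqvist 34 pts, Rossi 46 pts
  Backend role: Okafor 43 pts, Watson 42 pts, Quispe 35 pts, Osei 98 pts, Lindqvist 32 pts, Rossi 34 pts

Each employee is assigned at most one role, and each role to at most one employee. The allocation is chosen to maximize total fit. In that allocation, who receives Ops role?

This is a one-to-one assignment (maximum-weight bipartite matching).
Optimal: Okafor→Data role (68 pts), Watson→QA role (56 pts), Quispe→Ops role (71 pts), Osei→Backend role (98 pts), Lindqvist→Lead role (96 pts), Rossi→Design role (68 pts) — total 68+56+71+98+96+68 = 457 pts.
Max-entry greedy (repeatedly take the single best remaining cell) gives 432 pts, worse by 25.
Next-best assignment: Okafor→Data role, Watson→QA role, Quispe→Design role, Osei→Backend role, Lindqvist→Lead role, Rossi→Ops role = 445 pts.
Every other assignment is strictly worse.
Quispe's own top role is Design role (81 pts), but forcing Quispe→Design role and reassigning the rest optimally gives only 445 pts — worse by 12.

Quispe receives Ops role.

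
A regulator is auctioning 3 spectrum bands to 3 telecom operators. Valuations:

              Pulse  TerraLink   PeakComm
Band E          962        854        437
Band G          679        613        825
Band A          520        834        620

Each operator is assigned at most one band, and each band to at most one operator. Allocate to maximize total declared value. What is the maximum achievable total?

Treat this as an assignment problem: match each operator to one band.
Optimal: Pulse→Band E ($962M), TerraLink→Band A ($834M), PeakComm→Band G ($825M) — total 962+834+825 = $2621M.
Swapping PeakComm↔Pulse (PeakComm→Band E $437M, Pulse→Band G $679M) loses 671.

Max total: $2621M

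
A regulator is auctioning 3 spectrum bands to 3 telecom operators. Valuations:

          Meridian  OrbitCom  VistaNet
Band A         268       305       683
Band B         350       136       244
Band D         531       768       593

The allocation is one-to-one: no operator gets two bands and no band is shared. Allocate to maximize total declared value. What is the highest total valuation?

Optimal: Meridian→Band B ($350M), OrbitCom→Band D ($768M), VistaNet→Band A ($683M) — total 350+768+683 = $1801M.
Row-greedy (each operator in turn takes its best remaining band) gives $1080M, worse by 721.

Max total: $1801M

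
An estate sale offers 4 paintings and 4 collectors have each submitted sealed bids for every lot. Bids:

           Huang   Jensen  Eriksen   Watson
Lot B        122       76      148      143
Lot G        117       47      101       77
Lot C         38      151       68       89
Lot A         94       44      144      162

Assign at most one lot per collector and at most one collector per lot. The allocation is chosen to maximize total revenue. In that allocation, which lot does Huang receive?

This is the linear assignment problem.
Optimal: Huang→Lot G ($117), Jensen→Lot C ($151), Eriksen→Lot B ($148), Watson→Lot A ($162) — total 117+151+148+162 = $578.
Row-greedy (each collector in turn takes its best remaining lot) gives $494, worse by 84.
Swapping Jensen↔Watson (Jensen→Lot A $44, Watson→Lot C $89) loses 180.
Huang's own top lot is Lot B ($122), but forcing Huang→Lot B and reassigning the rest optimally gives only $536 — worse by 42.

Huang receives Lot G.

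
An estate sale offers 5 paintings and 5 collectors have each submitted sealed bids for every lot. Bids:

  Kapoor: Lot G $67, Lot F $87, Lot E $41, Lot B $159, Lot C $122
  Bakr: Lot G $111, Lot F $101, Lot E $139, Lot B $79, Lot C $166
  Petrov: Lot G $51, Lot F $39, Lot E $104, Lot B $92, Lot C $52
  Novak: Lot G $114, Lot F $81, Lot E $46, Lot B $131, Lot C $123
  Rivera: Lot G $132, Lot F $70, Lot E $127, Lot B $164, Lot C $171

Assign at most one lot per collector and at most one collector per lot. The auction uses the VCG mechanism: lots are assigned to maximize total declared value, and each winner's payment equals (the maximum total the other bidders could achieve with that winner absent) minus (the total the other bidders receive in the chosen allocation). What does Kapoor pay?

Efficient allocation: Kapoor→Lot B ($159), Bakr→Lot F ($101), Petrov→Lot E ($104), Novak→Lot G ($114), Rivera→Lot C ($171); total welfare W = $649.
Kapoor receives Lot B at value $159, so the others get W − 159 = $490.
Without Kapoor: best allocation of the remaining 4 bidders over all 5 lots is Bakr→Lot C ($166), Petrov→Lot E ($104), Novak→Lot G ($114), Rivera→Lot B ($164), total $548.
VCG payment = (others' best without Kapoor) − (others' welfare with Kapoor) = 548 − 490 = $58.

Kapoor pays $58.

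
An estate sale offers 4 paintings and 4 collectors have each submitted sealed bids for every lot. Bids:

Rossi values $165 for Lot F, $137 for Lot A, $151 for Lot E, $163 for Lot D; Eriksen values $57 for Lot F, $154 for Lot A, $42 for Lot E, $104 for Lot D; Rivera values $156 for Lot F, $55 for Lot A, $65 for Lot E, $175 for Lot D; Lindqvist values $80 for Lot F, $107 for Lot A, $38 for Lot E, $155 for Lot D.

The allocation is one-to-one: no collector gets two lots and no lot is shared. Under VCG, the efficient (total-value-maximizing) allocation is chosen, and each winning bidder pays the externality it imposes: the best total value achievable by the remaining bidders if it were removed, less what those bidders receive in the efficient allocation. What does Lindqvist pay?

Lindqvist pays $33.

Efficient allocation: Rossi→Lot E ($151), Eriksen→Lot A ($154), Rivera→Lot F ($156), Lindqvist→Lot D ($155); total welfare W = $616.
Lindqvist receives Lot D at value $155, so the others get W − 155 = $461.
Without Lindqvist: best allocation of the remaining 3 bidders over all 4 lots is Rossi→Lot F ($165), Eriksen→Lot A ($154), Rivera→Lot D ($175), total $494.
VCG payment = (others' best without Lindqvist) − (others' welfare with Lindqvist) = 494 − 461 = $33.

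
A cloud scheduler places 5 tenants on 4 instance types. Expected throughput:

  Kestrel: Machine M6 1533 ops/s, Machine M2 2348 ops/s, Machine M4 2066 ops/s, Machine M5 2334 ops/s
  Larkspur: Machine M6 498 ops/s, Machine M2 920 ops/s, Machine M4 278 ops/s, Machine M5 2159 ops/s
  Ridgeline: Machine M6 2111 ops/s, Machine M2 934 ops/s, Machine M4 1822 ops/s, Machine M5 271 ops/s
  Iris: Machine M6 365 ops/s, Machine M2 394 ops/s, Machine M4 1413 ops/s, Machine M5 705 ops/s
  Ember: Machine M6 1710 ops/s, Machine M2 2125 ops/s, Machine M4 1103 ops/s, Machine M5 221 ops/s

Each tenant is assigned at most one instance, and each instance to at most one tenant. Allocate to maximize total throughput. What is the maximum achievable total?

Treat this as an assignment problem: match each tenant to one instance.
Optimal: Ridgeline→Machine M6 (2111 ops/s), Ember→Machine M2 (2125 ops/s), Kestrel→Machine M4 (2066 ops/s), Larkspur→Machine M5 (2159 ops/s) — total 2111+2125+2066+2159 = 8461 ops/s.
Max-entry greedy (repeatedly take the single best remaining cell) gives 8031 ops/s, worse by 430.
Next-best assignment: Ember→Machine M6, Kestrel→Machine M2, Ridgeline→Machine M4, Larkspur→Machine M5 = 8039 ops/s.
Swapping Ridgeline↔Ember (Ridgeline→Machine M2 934 ops/s, Ember→Machine M6 1710 ops/s) loses 1592.

Max total: 8461 ops/s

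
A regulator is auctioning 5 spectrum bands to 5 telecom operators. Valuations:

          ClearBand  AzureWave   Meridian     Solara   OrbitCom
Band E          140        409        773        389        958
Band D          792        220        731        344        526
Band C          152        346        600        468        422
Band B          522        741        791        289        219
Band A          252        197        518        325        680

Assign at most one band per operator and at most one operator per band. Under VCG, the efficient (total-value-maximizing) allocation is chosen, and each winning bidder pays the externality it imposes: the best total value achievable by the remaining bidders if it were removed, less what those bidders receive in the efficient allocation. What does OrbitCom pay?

Efficient allocation: ClearBand→Band D ($792M), AzureWave→Band B ($741M), Meridian→Band A ($518M), Solara→Band C ($468M), OrbitCom→Band E ($958M); total welfare W = $3477M.
OrbitCom receives Band E at value $958M, so the others get W − 958 = $2519M.
Without OrbitCom: best allocation of the remaining 4 bidders over all 5 bands is ClearBand→Band D ($792M), AzureWave→Band B ($741M), Meridian→Band E ($773M), Solara→Band C ($468M), total $2774M.
VCG payment = (others' best without OrbitCom) − (others' welfare with OrbitCom) = 2774 − 2519 = $255M.

OrbitCom pays $255M.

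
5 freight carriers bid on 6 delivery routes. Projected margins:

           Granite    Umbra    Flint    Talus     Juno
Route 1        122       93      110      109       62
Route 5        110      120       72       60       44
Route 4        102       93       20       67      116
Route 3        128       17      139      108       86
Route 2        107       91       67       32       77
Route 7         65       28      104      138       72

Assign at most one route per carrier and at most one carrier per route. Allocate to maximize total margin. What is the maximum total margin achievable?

Max total: $635k

Optimal: Granite→Route 1 ($122k), Umbra→Route 5 ($120k), Flint→Route 3 ($139k), Talus→Route 7 ($138k), Juno→Route 4 ($116k) — total 122+120+139+138+116 = $635k.
Next-best assignment: Granite→Route 2, Umbra→Route 5, Flint→Route 3, Talus→Route 7, Juno→Route 4 = $620k.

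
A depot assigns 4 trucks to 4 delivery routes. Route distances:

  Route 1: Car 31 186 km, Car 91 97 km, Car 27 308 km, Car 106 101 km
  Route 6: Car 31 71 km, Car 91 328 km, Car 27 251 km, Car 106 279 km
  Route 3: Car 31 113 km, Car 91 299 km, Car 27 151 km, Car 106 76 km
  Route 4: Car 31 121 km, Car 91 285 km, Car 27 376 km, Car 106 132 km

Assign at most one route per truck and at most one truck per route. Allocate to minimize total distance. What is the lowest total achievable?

Min total: 451 km

Optimal: Car 31→Route 6 (71 km), Car 91→Route 1 (97 km), Car 27→Route 3 (151 km), Car 106→Route 4 (132 km) — total 71+97+151+132 = 451 km.
Column-greedy (each route in turn goes to its cheapest remaining truck) gives 620 km, worse by 169.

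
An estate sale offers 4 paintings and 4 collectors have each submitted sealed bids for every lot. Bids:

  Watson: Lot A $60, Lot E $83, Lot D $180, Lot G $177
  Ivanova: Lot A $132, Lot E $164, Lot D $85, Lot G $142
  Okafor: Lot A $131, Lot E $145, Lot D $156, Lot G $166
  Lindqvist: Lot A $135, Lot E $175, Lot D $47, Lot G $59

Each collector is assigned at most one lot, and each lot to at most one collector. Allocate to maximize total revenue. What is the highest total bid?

Treat this as an assignment problem: match each collector to one lot.
Optimal: Watson→Lot D ($180), Ivanova→Lot A ($132), Okafor→Lot G ($166), Lindqvist→Lot E ($175) — total 180+132+166+175 = $653.
Row-greedy (each collector in turn takes its best remaining lot) gives $645, worse by 8.
Swapping Ivanova↔Okafor (Ivanova→Lot G $142, Okafor→Lot A $131) loses 25.
Checked against all permutations: $653 is optimal.

Max total: $653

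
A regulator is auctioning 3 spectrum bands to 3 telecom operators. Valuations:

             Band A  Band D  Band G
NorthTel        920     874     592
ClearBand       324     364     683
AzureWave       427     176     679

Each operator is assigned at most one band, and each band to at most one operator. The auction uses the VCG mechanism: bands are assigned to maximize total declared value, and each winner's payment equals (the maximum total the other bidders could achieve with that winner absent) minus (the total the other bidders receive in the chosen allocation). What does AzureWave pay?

Efficient allocation: NorthTel→Band D ($874M), ClearBand→Band G ($683M), AzureWave→Band A ($427M); total welfare W = $1984M.
AzureWave receives Band A at value $427M, so the others get W − 427 = $1557M.
Without AzureWave: best allocation of the remaining 2 bidders over all 3 bands is NorthTel→Band A ($920M), ClearBand→Band G ($683M), total $1603M.
VCG payment = (others' best without AzureWave) − (others' welfare with AzureWave) = 1603 − 1557 = $46M.

AzureWave pays $46M.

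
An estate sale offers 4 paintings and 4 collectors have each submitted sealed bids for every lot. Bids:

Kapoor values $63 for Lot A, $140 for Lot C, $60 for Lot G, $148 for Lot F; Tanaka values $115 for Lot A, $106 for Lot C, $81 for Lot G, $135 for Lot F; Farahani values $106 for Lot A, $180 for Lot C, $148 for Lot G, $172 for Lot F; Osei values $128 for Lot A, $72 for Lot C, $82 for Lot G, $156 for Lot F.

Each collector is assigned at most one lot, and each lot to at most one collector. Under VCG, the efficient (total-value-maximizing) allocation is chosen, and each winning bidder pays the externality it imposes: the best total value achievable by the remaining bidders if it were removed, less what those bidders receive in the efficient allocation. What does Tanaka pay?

Efficient allocation: Kapoor→Lot C ($140), Tanaka→Lot A ($115), Farahani→Lot G ($148), Osei→Lot F ($156); total welfare W = $559.
Tanaka receives Lot A at value $115, so the others get W − 115 = $444.
Without Tanaka: best allocation of the remaining 3 bidders over all 4 lots is Kapoor→Lot F ($148), Farahani→Lot C ($180), Osei→Lot A ($128), total $456.
VCG payment = (others' best without Tanaka) − (others' welfare with Tanaka) = 456 − 444 = $12.

Tanaka pays $12.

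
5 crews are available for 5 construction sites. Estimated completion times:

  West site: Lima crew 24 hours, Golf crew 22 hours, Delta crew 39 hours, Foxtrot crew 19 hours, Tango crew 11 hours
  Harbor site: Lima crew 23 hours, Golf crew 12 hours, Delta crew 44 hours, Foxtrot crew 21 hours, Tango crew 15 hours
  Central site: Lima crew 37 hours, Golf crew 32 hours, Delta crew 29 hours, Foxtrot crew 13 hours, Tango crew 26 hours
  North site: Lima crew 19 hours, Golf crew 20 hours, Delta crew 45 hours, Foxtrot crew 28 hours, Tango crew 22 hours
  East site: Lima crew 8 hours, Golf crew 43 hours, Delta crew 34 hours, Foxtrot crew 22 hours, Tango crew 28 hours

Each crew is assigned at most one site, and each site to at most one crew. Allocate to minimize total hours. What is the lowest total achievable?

Optimal: Lima crew→East site (8 hours), Golf crew→Harbor site (12 hours), Delta crew→Central site (29 hours), Foxtrot crew→North site (28 hours), Tango crew→West site (11 hours) — total 8+12+29+28+11 = 88 hours.
Column-greedy (each site in turn goes to its cheapest remaining crew) gives 89 hours, worse by 1.
Next-best assignment: Lima crew→North site, Golf crew→Harbor site, Delta crew→East site, Foxtrot crew→Central site, Tango crew→West site = 89 hours.

Min total: 88 hours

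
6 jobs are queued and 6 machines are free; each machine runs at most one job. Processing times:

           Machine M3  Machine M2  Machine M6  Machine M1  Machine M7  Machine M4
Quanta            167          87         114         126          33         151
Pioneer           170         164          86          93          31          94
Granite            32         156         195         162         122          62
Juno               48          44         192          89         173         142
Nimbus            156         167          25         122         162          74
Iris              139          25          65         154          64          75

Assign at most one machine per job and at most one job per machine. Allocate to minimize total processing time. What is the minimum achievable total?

Minimum total: 286 min

Optimal: Quanta→Machine M7 (33 min), Pioneer→Machine M1 (93 min), Granite→Machine M4 (62 min), Juno→Machine M3 (48 min), Nimbus→Machine M6 (25 min), Iris→Machine M2 (25 min) — total 33+93+62+48+25+25 = 286 min.
Column-greedy (each machine in turn goes to its cheapest remaining job) gives 353 min, worse by 67.
Next-best assignment: Quanta→Machine M7, Pioneer→Machine M4, Granite→Machine M3, Juno→Machine M1, Nimbus→Machine M6, Iris→Machine M2 = 298 min.
Checked against all permutations: 286 min is optimal.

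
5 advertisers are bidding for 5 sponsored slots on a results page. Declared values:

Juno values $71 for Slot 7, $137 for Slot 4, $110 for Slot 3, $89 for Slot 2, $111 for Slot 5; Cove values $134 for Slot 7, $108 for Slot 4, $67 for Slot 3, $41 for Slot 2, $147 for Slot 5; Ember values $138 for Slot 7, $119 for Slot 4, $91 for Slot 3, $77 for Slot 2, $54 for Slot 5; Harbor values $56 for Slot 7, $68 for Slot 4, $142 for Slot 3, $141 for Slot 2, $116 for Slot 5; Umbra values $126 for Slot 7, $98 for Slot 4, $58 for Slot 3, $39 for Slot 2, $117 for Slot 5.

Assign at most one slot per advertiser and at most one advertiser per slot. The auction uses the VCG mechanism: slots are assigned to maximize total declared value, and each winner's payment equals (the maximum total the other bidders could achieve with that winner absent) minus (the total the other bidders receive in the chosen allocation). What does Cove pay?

Cove pays $38.

Efficient allocation: Juno→Slot 3 ($110), Cove→Slot 5 ($147), Ember→Slot 4 ($119), Harbor→Slot 2 ($141), Umbra→Slot 7 ($126); total welfare W = $643.
Cove receives Slot 5 at value $147, so the others get W − 147 = $496.
Without Cove: best allocation of the remaining 4 bidders over all 5 slots is Juno→Slot 4 ($137), Ember→Slot 7 ($138), Harbor→Slot 3 ($142), Umbra→Slot 5 ($117), total $534.
VCG payment = (others' best without Cove) − (others' welfare with Cove) = 534 − 496 = $38.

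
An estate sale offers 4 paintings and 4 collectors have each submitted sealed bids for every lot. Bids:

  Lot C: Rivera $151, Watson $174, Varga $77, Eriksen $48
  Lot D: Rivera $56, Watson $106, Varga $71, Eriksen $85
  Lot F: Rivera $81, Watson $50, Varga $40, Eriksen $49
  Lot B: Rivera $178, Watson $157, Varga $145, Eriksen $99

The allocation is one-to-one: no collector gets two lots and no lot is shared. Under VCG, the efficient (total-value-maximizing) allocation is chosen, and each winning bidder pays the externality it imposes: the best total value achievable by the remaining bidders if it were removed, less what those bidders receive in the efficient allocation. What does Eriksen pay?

Eriksen pays $23.

Efficient allocation: Rivera→Lot F ($81), Watson→Lot C ($174), Varga→Lot B ($145), Eriksen→Lot D ($85); total welfare W = $485.
Eriksen receives Lot D at value $85, so the others get W − 85 = $400.
Without Eriksen: best allocation of the remaining 3 bidders over all 4 lots is Rivera→Lot B ($178), Watson→Lot C ($174), Varga→Lot D ($71), total $423.
VCG payment = (others' best without Eriksen) − (others' welfare with Eriksen) = 423 − 400 = $23.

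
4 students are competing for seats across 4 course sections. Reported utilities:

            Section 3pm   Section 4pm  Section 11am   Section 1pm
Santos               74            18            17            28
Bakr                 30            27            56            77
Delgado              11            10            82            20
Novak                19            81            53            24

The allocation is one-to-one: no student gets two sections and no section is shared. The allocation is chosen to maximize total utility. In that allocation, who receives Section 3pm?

Optimal: Santos→Section 3pm (74 points), Bakr→Section 1pm (77 points), Delgado→Section 11am (82 points), Novak→Section 4pm (81 points) — total 74+77+82+81 = 314 points.
Next-best assignment: Santos→Section 3pm, Bakr→Section 11am, Delgado→Section 1pm, Novak→Section 4pm = 231 points.
Swapping Santos↔Delgado (Santos→Section 11am 17 points, Delgado→Section 3pm 11 points) loses 128.
Checked against all permutations: 314 points is optimal.

Santos receives Section 3pm.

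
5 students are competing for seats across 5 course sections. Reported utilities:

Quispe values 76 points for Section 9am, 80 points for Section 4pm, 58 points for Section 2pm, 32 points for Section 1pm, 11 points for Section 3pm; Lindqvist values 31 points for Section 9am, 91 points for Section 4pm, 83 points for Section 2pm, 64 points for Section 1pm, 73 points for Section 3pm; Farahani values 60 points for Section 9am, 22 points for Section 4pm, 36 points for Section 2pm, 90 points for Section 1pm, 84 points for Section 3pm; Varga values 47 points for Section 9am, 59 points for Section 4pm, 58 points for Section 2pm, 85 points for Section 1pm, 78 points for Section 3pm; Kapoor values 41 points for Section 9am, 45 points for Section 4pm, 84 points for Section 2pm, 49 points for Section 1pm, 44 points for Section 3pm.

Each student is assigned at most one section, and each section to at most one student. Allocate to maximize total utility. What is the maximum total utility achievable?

Maximum total: 420 points

This is a one-to-one assignment (maximum-weight bipartite matching).
Optimal: Quispe→Section 9am (76 points), Lindqvist→Section 4pm (91 points), Farahani→Section 3pm (84 points), Varga→Section 1pm (85 points), Kapoor→Section 2pm (84 points) — total 76+91+84+85+84 = 420 points.
Column-greedy (each section in turn goes to its best remaining student) gives 419 points, worse by 1.
Every other assignment is strictly worse.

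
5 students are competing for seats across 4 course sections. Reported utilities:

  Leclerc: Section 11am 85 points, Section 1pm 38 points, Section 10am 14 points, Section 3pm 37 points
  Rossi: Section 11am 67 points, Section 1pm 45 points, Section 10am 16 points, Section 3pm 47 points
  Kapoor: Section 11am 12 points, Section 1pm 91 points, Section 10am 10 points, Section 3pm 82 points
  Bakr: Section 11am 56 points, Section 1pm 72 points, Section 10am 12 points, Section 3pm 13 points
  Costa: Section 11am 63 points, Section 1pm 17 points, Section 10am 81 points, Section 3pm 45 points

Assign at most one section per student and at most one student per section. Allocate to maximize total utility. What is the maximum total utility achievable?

Optimal: Leclerc→Section 11am (85 points), Bakr→Section 1pm (72 points), Costa→Section 10am (81 points), Kapoor→Section 3pm (82 points) — total 85+72+81+82 = 320 points.
Column-greedy (each section in turn goes to its best remaining student) gives 304 points, worse by 16.

Maximum total: 320 points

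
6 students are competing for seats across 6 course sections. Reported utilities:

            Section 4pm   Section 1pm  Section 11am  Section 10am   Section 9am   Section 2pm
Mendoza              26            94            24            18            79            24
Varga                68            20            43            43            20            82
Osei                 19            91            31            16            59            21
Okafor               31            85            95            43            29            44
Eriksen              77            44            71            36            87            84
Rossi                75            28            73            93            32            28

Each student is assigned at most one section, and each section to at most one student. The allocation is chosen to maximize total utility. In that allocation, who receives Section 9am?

Optimal: Mendoza→Section 9am (79 points), Varga→Section 2pm (82 points), Osei→Section 1pm (91 points), Okafor→Section 11am (95 points), Eriksen→Section 4pm (77 points), Rossi→Section 10am (93 points) — total 79+82+91+95+77+93 = 517 points.
Column-greedy (each section in turn goes to its best remaining student) gives 500 points, worse by 17.
Swapping Eriksen↔Okafor (Eriksen→Section 11am 71 points, Okafor→Section 4pm 31 points) loses 70.
Mendoza's own top section is Section 1pm (94 points), but forcing Mendoza→Section 1pm and reassigning the rest optimally gives only 500 points — worse by 17.

Mendoza receives Section 9am.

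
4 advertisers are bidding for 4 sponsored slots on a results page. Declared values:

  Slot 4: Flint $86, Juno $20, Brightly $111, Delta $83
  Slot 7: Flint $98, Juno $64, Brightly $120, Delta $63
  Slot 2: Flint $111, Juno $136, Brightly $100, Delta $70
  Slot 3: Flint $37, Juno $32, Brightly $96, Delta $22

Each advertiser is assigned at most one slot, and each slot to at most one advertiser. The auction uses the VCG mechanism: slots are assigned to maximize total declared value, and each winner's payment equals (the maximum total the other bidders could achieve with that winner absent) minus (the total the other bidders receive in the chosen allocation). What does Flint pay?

Flint pays $24.

Efficient allocation: Flint→Slot 7 ($98), Juno→Slot 2 ($136), Brightly→Slot 3 ($96), Delta→Slot 4 ($83); total welfare W = $413.
Flint receives Slot 7 at value $98, so the others get W − 98 = $315.
Without Flint: best allocation of the remaining 3 bidders over all 4 slots is Juno→Slot 2 ($136), Brightly→Slot 7 ($120), Delta→Slot 4 ($83), total $339.
VCG payment = (others' best without Flint) − (others' welfare with Flint) = 339 − 315 = $24.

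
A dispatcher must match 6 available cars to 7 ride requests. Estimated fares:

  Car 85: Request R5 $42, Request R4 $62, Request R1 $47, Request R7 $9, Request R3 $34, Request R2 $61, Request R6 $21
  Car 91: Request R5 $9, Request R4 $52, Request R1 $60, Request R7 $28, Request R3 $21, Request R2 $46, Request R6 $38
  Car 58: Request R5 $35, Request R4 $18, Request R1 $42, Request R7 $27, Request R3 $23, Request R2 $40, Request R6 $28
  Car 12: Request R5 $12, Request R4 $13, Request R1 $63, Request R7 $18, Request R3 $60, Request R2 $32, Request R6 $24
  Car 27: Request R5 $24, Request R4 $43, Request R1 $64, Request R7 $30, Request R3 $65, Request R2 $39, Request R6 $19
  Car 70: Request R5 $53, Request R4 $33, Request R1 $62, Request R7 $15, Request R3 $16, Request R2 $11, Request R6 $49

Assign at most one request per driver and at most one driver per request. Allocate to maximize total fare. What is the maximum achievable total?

Treat this as an assignment problem: match each driver to one request.
Optimal: Car 85→Request R2 ($61), Car 91→Request R4 ($52), Car 58→Request R5 ($35), Car 12→Request R1 ($63), Car 27→Request R3 ($65), Car 70→Request R6 ($49) — total 61+52+35+63+65+49 = $325.
Column-greedy (each request in turn goes to its best remaining driver) gives $307, worse by 18.

Max total: $325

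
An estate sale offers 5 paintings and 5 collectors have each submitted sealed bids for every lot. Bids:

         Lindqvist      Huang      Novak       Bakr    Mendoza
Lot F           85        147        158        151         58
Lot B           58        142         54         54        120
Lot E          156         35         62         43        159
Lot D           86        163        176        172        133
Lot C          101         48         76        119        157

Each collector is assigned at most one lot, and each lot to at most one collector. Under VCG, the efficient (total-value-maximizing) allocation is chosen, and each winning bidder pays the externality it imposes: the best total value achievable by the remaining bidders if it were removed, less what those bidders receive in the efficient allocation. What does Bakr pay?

Efficient allocation: Lindqvist→Lot E ($156), Huang→Lot B ($142), Novak→Lot F ($158), Bakr→Lot D ($172), Mendoza→Lot C ($157); total welfare W = $785.
Bakr receives Lot D at value $172, so the others get W − 172 = $613.
Without Bakr: best allocation of the remaining 4 bidders over all 5 lots is Lindqvist→Lot E ($156), Huang→Lot F ($147), Novak→Lot D ($176), Mendoza→Lot C ($157), total $636.
VCG payment = (others' best without Bakr) − (others' welfare with Bakr) = 636 − 613 = $23.

Bakr pays $23.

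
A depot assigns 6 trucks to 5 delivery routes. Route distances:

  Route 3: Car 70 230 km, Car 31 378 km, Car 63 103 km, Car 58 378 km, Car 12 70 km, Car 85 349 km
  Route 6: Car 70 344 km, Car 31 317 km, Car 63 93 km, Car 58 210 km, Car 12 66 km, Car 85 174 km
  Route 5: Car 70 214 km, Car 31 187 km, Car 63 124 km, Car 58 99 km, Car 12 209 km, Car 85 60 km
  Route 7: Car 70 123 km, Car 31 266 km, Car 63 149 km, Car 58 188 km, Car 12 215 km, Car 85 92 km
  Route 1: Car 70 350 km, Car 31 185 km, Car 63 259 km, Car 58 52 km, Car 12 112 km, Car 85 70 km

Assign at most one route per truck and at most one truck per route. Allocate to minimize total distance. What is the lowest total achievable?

Min total: 398 km

This is a one-to-one assignment (minimum-cost bipartite matching).
Optimal: Car 12→Route 3 (70 km), Car 63→Route 6 (93 km), Car 85→Route 5 (60 km), Car 70→Route 7 (123 km), Car 58→Route 1 (52 km) — total 70+93+60+123+52 = 398 km.
Min-entry greedy (repeatedly take the single cheapest remaining cell) gives 404 km, worse by 6.
Swapping Car 58↔Car 70 (Car 58→Route 7 188 km, Car 70→Route 1 350 km) adds 363.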